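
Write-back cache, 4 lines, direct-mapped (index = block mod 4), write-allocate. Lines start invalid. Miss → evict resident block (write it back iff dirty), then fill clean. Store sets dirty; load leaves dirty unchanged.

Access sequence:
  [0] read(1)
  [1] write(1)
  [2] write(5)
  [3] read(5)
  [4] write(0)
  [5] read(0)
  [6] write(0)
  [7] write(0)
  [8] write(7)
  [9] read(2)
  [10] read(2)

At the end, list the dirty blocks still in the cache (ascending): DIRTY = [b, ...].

  0 | R B1 → L1 miss [-]
  1 | W B1 → L1 hit [D]
  2 | W B5 → L1 miss wb→B1 [D]
  3 | R B5 → L1 hit [D]
  4 | W B0 → L0 miss [D]
  5 | R B0 → L0 hit [D]
  6 | W B0 → L0 hit [D]
  7 | W B0 → L0 hit [D]
  8 | W B7 → L3 miss [D]
  9 | R B2 → L2 miss [-]
  10 | R B2 → L2 hit [-]

DIRTY = [0, 5, 7]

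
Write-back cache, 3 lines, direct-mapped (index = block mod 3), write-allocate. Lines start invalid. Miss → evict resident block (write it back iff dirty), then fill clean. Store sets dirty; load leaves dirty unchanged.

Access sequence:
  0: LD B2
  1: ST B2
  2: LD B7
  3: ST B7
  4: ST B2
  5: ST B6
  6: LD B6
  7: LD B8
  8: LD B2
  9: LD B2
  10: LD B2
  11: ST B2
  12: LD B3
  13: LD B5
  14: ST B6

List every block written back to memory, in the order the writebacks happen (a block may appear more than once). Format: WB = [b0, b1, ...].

WB = [2, 6, 2]

0: R B2 -> L2 miss  d=-]
1: W B2 -> L2 hit  d=D]
2: R B7 -> L1 miss  d=-]
3: W B7 -> L1 hit  d=D]
4: W B2 -> L2 hit  d=D]
5: W B6 -> L0 miss  d=D]
6: R B6 -> L0 hit  d=D]
7: R B8 -> L2 miss wb->B2  d=-]
8: R B2 -> L2 miss  d=-]
9: R B2 -> L2 hit  d=-]
10: R B2 -> L2 hit  d=-]
11: W B2 -> L2 hit  d=D]
12: R B3 -> L0 miss wb->B6  d=-]
13: R B5 -> L2 miss wb->B2  d=-]
14: W B6 -> L0 miss  d=D]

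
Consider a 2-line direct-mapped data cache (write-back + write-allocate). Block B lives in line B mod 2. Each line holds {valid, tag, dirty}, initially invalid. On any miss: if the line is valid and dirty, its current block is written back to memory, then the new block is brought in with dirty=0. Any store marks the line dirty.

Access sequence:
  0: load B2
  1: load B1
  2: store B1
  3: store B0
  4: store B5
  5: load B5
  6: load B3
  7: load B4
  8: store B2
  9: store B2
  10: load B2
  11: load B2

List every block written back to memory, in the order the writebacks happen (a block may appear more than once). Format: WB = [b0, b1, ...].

WB = [1, 5, 0]

  0 | R B2 → L0 miss [-]
  1 | R B1 → L1 miss [-]
  2 | W B1 → L1 hit [D]
  3 | W B0 → L0 miss [D]
  4 | W B5 → L1 miss wb→B1 [D]
  5 | R B5 → L1 hit [D]
  6 | R B3 → L1 miss wb→B5 [-]
  7 | R B4 → L0 miss wb→B0 [-]
  8 | W B2 → L0 miss [D]
  9 | W B2 → L0 hit [D]
  10 | R B2 → L0 hit [D]
  11 | R B2 → L0 hit [D]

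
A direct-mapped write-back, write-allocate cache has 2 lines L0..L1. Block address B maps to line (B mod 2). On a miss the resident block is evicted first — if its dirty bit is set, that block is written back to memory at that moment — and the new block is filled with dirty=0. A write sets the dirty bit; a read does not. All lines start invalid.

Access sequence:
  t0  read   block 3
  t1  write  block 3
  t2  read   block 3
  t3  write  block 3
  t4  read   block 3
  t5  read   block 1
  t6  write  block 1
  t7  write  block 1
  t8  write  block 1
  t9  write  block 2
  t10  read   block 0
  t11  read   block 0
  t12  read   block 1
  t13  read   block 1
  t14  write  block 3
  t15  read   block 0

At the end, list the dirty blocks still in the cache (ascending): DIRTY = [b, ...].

0: R B3 -> L1 miss  d=-]
1: W B3 -> L1 hit  d=D]
2: R B3 -> L1 hit  d=D]
3: W B3 -> L1 hit  d=D]
4: R B3 -> L1 hit  d=D]
5: R B1 -> L1 miss wb->B3  d=-]
6: W B1 -> L1 hit  d=D]
7: W B1 -> L1 hit  d=D]
8: W B1 -> L1 hit  d=D]
9: W B2 -> L0 miss  d=D]
10: R B0 -> L0 miss wb->B2  d=-]
11: R B0 -> L0 hit  d=-]
12: R B1 -> L1 hit  d=D]
13: R B1 -> L1 hit  d=D]
14: W B3 -> L1 miss wb->B1  d=D]
15: R B0 -> L0 hit  d=-]

DIRTY = [3]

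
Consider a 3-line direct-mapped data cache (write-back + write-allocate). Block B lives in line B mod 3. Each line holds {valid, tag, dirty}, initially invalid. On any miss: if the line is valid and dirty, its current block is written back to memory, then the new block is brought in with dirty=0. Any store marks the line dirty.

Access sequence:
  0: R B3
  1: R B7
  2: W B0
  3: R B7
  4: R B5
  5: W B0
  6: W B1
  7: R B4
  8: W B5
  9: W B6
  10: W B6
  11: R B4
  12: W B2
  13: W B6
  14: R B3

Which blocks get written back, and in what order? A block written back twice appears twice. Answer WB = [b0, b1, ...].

WB = [1, 0, 5, 6]

0: R B3 → L0 miss [-]
1: R B7 → L1 miss [-]
2: W B0 → L0 miss [D]
3: R B7 → L1 hit [-]
4: R B5 → L2 miss [-]
5: W B0 → L0 hit [D]
6: W B1 → L1 miss [D]
7: R B4 → L1 miss wb→B1 [-]
8: W B5 → L2 hit [D]
9: W B6 → L0 miss wb→B0 [D]
10: W B6 → L0 hit [D]
11: R B4 → L1 hit [-]
12: W B2 → L2 miss wb→B5 [D]
13: W B6 → L0 hit [D]
14: R B3 → L0 miss wb→B6 [-]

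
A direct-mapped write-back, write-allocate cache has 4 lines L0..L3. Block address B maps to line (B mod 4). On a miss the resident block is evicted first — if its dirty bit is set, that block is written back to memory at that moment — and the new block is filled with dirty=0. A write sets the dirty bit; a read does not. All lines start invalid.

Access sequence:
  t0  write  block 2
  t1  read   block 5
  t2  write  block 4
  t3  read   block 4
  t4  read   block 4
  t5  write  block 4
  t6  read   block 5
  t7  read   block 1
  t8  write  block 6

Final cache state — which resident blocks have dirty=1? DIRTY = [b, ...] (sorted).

DIRTY = [4, 6]

  0 | W B2 → L2 miss [D]
  1 | R B5 → L1 miss [-]
  2 | W B4 → L0 miss [D]
  3 | R B4 → L0 hit [D]
  4 | R B4 → L0 hit [D]
  5 | W B4 → L0 hit [D]
  6 | R B5 → L1 hit [-]
  7 | R B1 → L1 miss [-]
  8 | W B6 → L2 miss wb→B2 [D]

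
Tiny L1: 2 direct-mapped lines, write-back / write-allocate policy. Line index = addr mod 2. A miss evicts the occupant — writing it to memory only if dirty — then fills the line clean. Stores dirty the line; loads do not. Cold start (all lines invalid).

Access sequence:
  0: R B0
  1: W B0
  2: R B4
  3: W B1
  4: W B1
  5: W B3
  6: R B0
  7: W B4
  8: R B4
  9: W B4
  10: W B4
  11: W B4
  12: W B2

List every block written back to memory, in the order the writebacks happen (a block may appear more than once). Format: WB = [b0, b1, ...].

WB = [0, 1, 4]

  0 | R B0 → L0 miss [-]
  1 | W B0 → L0 hit [D]
  2 | R B4 → L0 miss wb→B0 [-]
  3 | W B1 → L1 miss [D]
  4 | W B1 → L1 hit [D]
  5 | W B3 → L1 miss wb→B1 [D]
  6 | R B0 → L0 miss [-]
  7 | W B4 → L0 miss [D]
  8 | R B4 → L0 hit [D]
  9 | W B4 → L0 hit [D]
  10 | W B4 → L0 hit [D]
  11 | W B4 → L0 hit [D]
  12 | W B2 → L0 miss wb→B4 [D]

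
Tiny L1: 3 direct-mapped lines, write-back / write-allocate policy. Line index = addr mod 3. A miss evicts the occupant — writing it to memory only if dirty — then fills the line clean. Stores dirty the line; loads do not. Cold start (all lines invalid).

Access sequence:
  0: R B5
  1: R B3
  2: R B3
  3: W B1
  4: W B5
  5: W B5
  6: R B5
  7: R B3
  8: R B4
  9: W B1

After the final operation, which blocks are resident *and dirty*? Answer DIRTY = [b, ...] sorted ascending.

DIRTY = [1, 5]

0: R B5 -> L2 miss  d=-]
1: R B3 -> L0 miss  d=-]
2: R B3 -> L0 hit  d=-]
3: W B1 -> L1 miss  d=D]
4: W B5 -> L2 hit  d=D]
5: W B5 -> L2 hit  d=D]
6: R B5 -> L2 hit  d=D]
7: R B3 -> L0 hit  d=-]
8: R B4 -> L1 miss wb->B1  d=-]
9: W B1 -> L1 miss  d=D]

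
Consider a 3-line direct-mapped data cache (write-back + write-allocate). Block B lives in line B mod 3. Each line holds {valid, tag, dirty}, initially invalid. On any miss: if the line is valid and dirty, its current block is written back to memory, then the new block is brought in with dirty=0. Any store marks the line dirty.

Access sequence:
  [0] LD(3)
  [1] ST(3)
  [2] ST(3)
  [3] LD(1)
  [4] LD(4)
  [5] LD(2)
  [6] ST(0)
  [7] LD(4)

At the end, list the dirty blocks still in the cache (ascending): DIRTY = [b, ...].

DIRTY = [0]

0: R B3 -> L0 miss  d=-]
1: W B3 -> L0 hit  d=D]
2: W B3 -> L0 hit  d=D]
3: R B1 -> L1 miss  d=-]
4: R B4 -> L1 miss  d=-]
5: R B2 -> L2 miss  d=-]
6: W B0 -> L0 miss wb->B3  d=D]
7: R B4 -> L1 hit  d=-]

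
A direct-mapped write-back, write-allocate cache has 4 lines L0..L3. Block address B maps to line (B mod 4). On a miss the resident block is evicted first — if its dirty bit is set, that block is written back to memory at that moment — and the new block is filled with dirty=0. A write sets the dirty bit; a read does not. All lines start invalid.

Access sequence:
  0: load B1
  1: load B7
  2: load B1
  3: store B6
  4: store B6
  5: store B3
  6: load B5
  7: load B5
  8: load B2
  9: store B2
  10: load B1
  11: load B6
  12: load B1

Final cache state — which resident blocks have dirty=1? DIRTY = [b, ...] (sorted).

0: R B1 → L1 miss [-]
1: R B7 → L3 miss [-]
2: R B1 → L1 hit [-]
3: W B6 → L2 miss [D]
4: W B6 → L2 hit [D]
5: W B3 → L3 miss [D]
6: R B5 → L1 miss [-]
7: R B5 → L1 hit [-]
8: R B2 → L2 miss wb→B6 [-]
9: W B2 → L2 hit [D]
10: R B1 → L1 miss [-]
11: R B6 → L2 miss wb→B2 [-]
12: R B1 → L1 hit [-]

DIRTY = [3]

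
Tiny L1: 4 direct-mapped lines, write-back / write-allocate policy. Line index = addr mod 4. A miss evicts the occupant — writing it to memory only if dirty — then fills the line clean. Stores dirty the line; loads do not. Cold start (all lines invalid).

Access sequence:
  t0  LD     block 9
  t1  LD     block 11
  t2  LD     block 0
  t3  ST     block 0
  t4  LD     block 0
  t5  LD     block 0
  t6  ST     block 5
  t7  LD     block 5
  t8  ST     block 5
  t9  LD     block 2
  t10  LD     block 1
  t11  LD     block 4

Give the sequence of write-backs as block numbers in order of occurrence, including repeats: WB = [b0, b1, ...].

0: R B9 -> L1 miss  d=-]
1: R B11 -> L3 miss  d=-]
2: R B0 -> L0 miss  d=-]
3: W B0 -> L0 hit  d=D]
4: R B0 -> L0 hit  d=D]
5: R B0 -> L0 hit  d=D]
6: W B5 -> L1 miss  d=D]
7: R B5 -> L1 hit  d=D]
8: W B5 -> L1 hit  d=D]
9: R B2 -> L2 miss  d=-]
10: R B1 -> L1 miss wb->B5  d=-]
11: R B4 -> L0 miss wb->B0  d=-]

WB = [5, 0]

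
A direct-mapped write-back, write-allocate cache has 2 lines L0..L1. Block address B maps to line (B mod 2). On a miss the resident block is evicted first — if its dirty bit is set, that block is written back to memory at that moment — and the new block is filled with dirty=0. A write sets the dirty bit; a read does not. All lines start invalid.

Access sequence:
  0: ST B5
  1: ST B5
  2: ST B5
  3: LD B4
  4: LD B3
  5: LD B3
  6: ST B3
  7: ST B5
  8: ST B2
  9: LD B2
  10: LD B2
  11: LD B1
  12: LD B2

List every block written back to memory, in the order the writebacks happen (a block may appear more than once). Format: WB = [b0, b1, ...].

WB = [5, 3, 5]

0: W B5 → L1 miss [D]
1: W B5 → L1 hit [D]
2: W B5 → L1 hit [D]
3: R B4 → L0 miss [-]
4: R B3 → L1 miss wb→B5 [-]
5: R B3 → L1 hit [-]
6: W B3 → L1 hit [D]
7: W B5 → L1 miss wb→B3 [D]
8: W B2 → L0 miss [D]
9: R B2 → L0 hit [D]
10: R B2 → L0 hit [D]
11: R B1 → L1 miss wb→B5 [-]
12: R B2 → L0 hit [D]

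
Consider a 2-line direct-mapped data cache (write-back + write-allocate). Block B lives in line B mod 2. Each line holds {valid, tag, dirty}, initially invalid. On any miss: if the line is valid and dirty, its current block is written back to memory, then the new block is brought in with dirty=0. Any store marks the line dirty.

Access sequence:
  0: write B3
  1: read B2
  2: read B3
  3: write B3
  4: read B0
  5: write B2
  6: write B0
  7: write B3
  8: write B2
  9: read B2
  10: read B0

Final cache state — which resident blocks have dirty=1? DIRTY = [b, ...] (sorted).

DIRTY = [3]

  0 | W B3 → L1 miss [D]
  1 | R B2 → L0 miss [-]
  2 | R B3 → L1 hit [D]
  3 | W B3 → L1 hit [D]
  4 | R B0 → L0 miss [-]
  5 | W B2 → L0 miss [D]
  6 | W B0 → L0 miss wb→B2 [D]
  7 | W B3 → L1 hit [D]
  8 | W B2 → L0 miss wb→B0 [D]
  9 | R B2 → L0 hit [D]
  10 | R B0 → L0 miss wb→B2 [-]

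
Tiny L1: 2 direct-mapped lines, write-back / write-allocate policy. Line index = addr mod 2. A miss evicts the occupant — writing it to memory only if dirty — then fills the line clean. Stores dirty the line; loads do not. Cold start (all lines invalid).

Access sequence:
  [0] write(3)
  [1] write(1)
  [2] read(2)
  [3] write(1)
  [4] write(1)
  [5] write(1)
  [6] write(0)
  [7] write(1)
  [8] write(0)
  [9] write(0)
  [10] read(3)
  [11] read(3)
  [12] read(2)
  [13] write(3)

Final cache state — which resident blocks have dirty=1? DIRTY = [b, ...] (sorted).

DIRTY = [3]

  0 | W B3 → L1 miss [D]
  1 | W B1 → L1 miss wb→B3 [D]
  2 | R B2 → L0 miss [-]
  3 | W B1 → L1 hit [D]
  4 | W B1 → L1 hit [D]
  5 | W B1 → L1 hit [D]
  6 | W B0 → L0 miss [D]
  7 | W B1 → L1 hit [D]
  8 | W B0 → L0 hit [D]
  9 | W B0 → L0 hit [D]
  10 | R B3 → L1 miss wb→B1 [-]
  11 | R B3 → L1 hit [-]
  12 | R B2 → L0 miss wb→B0 [-]
  13 | W B3 → L1 hit [D]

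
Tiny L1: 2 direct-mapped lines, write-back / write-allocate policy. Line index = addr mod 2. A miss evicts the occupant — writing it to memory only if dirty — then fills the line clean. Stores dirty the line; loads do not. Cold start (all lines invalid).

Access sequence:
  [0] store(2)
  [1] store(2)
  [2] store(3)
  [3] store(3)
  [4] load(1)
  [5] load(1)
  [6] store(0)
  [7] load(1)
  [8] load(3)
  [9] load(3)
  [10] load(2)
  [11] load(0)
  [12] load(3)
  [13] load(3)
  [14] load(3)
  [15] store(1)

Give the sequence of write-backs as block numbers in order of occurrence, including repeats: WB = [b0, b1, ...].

0: W B2 -> L0 miss  d=D]
1: W B2 -> L0 hit  d=D]
2: W B3 -> L1 miss  d=D]
3: W B3 -> L1 hit  d=D]
4: R B1 -> L1 miss wb->B3  d=-]
5: R B1 -> L1 hit  d=-]
6: W B0 -> L0 miss wb->B2  d=D]
7: R B1 -> L1 hit  d=-]
8: R B3 -> L1 miss  d=-]
9: R B3 -> L1 hit  d=-]
10: R B2 -> L0 miss wb->B0  d=-]
11: R B0 -> L0 miss  d=-]
12: R B3 -> L1 hit  d=-]
13: R B3 -> L1 hit  d=-]
14: R B3 -> L1 hit  d=-]
15: W B1 -> L1 miss  d=D]

WB = [3, 2, 0]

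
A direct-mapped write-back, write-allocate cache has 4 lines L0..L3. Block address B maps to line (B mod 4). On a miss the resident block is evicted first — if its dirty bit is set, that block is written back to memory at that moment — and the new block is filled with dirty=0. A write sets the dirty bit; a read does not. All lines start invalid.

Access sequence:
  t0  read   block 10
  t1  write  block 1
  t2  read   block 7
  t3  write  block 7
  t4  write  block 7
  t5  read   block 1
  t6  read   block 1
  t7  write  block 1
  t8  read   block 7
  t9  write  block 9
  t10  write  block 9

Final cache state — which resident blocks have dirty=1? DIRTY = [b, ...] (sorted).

  0 | R B10 → L2 miss [-]
  1 | W B1 → L1 miss [D]
  2 | R B7 → L3 miss [-]
  3 | W B7 → L3 hit [D]
  4 | W B7 → L3 hit [D]
  5 | R B1 → L1 hit [D]
  6 | R B1 → L1 hit [D]
  7 | W B1 → L1 hit [D]
  8 | R B7 → L3 hit [D]
  9 | W B9 → L1 miss wb→B1 [D]
  10 | W B9 → L1 hit [D]

DIRTY = [7, 9]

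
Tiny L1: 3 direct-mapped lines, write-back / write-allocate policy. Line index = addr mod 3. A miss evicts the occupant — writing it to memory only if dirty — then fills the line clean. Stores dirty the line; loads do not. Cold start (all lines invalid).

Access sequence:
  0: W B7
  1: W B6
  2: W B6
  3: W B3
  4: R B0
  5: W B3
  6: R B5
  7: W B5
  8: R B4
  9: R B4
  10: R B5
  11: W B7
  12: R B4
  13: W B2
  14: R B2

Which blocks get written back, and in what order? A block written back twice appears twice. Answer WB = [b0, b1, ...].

WB = [6, 3, 7, 7, 5]

0: W B7 → L1 miss [D]
1: W B6 → L0 miss [D]
2: W B6 → L0 hit [D]
3: W B3 → L0 miss wb→B6 [D]
4: R B0 → L0 miss wb→B3 [-]
5: W B3 → L0 miss [D]
6: R B5 → L2 miss [-]
7: W B5 → L2 hit [D]
8: R B4 → L1 miss wb→B7 [-]
9: R B4 → L1 hit [-]
10: R B5 → L2 hit [D]
11: W B7 → L1 miss [D]
12: R B4 → L1 miss wb→B7 [-]
13: W B2 → L2 miss wb→B5 [D]
14: R B2 → L2 hit [D]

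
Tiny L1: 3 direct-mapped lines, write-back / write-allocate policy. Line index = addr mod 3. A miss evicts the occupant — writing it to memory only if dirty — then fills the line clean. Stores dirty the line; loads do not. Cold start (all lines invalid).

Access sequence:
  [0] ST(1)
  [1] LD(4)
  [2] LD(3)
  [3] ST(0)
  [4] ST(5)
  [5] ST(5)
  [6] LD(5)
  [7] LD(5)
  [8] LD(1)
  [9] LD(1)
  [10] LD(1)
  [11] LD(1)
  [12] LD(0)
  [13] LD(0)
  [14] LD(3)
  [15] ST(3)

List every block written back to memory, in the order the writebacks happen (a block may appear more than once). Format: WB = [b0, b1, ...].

  0 | W B1 → L1 miss [D]
  1 | R B4 → L1 miss wb→B1 [-]
  2 | R B3 → L0 miss [-]
  3 | W B0 → L0 miss [D]
  4 | W B5 → L2 miss [D]
  5 | W B5 → L2 hit [D]
  6 | R B5 → L2 hit [D]
  7 | R B5 → L2 hit [D]
  8 | R B1 → L1 miss [-]
  9 | R B1 → L1 hit [-]
  10 | R B1 → L1 hit [-]
  11 | R B1 → L1 hit [-]
  12 | R B0 → L0 hit [D]
  13 | R B0 → L0 hit [D]
  14 | R B3 → L0 miss wb→B0 [-]
  15 | W B3 → L0 hit [D]

WB = [1, 0]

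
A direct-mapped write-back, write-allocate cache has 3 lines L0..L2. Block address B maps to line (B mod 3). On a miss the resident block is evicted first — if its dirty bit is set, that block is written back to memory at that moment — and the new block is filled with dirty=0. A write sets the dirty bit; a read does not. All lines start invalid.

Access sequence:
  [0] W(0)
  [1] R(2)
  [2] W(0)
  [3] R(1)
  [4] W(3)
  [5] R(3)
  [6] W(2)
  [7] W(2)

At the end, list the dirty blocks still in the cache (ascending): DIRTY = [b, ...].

DIRTY = [2, 3]

  0 | W B0 → L0 miss [D]
  1 | R B2 → L2 miss [-]
  2 | W B0 → L0 hit [D]
  3 | R B1 → L1 miss [-]
  4 | W B3 → L0 miss wb→B0 [D]
  5 | R B3 → L0 hit [D]
  6 | W B2 → L2 hit [D]
  7 | W B2 → L2 hit [D]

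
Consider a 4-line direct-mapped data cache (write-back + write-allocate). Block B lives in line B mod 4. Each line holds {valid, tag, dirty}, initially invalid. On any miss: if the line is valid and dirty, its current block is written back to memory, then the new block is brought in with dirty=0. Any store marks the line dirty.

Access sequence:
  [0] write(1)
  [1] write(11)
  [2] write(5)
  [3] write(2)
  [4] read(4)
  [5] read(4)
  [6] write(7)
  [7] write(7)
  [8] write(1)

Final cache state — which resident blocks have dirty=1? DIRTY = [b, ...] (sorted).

0: W B1 → L1 miss [D]
1: W B11 → L3 miss [D]
2: W B5 → L1 miss wb→B1 [D]
3: W B2 → L2 miss [D]
4: R B4 → L0 miss [-]
5: R B4 → L0 hit [-]
6: W B7 → L3 miss wb→B11 [D]
7: W B7 → L3 hit [D]
8: W B1 → L1 miss wb→B5 [D]

DIRTY = [1, 2, 7]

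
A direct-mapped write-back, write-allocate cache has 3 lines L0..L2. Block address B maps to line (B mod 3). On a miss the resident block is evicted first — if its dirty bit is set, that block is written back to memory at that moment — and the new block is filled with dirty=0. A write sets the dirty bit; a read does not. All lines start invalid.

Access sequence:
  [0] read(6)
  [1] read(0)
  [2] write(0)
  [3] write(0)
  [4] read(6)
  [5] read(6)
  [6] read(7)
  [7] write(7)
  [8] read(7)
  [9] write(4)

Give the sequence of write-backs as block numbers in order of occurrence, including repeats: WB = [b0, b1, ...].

WB = [0, 7]

0: R B6 -> L0 miss  d=-]
1: R B0 -> L0 miss  d=-]
2: W B0 -> L0 hit  d=D]
3: W B0 -> L0 hit  d=D]
4: R B6 -> L0 miss wb->B0  d=-]
5: R B6 -> L0 hit  d=-]
6: R B7 -> L1 miss  d=-]
7: W B7 -> L1 hit  d=D]
8: R B7 -> L1 hit  d=D]
9: W B4 -> L1 miss wb->B7  d=D]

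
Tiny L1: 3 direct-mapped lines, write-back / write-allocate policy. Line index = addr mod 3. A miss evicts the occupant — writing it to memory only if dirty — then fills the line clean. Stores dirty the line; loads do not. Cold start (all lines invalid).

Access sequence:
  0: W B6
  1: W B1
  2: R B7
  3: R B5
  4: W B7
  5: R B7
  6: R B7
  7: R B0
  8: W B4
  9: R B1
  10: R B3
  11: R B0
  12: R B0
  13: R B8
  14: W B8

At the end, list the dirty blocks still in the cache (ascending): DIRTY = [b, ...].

0: W B6 → L0 miss [D]
1: W B1 → L1 miss [D]
2: R B7 → L1 miss wb→B1 [-]
3: R B5 → L2 miss [-]
4: W B7 → L1 hit [D]
5: R B7 → L1 hit [D]
6: R B7 → L1 hit [D]
7: R B0 → L0 miss wb→B6 [-]
8: W B4 → L1 miss wb→B7 [D]
9: R B1 → L1 miss wb→B4 [-]
10: R B3 → L0 miss [-]
11: R B0 → L0 miss [-]
12: R B0 → L0 hit [-]
13: R B8 → L2 miss [-]
14: W B8 → L2 hit [D]

DIRTY = [8]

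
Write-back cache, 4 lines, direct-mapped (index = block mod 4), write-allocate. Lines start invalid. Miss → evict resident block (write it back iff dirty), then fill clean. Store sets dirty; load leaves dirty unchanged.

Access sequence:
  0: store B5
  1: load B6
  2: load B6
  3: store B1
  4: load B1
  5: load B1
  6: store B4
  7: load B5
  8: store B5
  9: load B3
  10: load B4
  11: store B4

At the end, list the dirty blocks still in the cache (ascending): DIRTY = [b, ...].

DIRTY = [4, 5]

0: W B5 → L1 miss [D]
1: R B6 → L2 miss [-]
2: R B6 → L2 hit [-]
3: W B1 → L1 miss wb→B5 [D]
4: R B1 → L1 hit [D]
5: R B1 → L1 hit [D]
6: W B4 → L0 miss [D]
7: R B5 → L1 miss wb→B1 [-]
8: W B5 → L1 hit [D]
9: R B3 → L3 miss [-]
10: R B4 → L0 hit [D]
11: W B4 → L0 hit [D]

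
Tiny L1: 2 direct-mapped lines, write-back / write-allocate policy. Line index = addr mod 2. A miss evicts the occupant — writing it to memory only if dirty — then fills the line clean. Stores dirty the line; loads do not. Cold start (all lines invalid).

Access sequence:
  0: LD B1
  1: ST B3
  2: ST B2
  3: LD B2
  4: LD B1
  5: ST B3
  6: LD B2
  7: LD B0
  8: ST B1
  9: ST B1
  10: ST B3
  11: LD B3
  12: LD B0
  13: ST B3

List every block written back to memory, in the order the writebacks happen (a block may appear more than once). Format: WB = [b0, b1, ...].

0: R B1 → L1 miss [-]
1: W B3 → L1 miss [D]
2: W B2 → L0 miss [D]
3: R B2 → L0 hit [D]
4: R B1 → L1 miss wb→B3 [-]
5: W B3 → L1 miss [D]
6: R B2 → L0 hit [D]
7: R B0 → L0 miss wb→B2 [-]
8: W B1 → L1 miss wb→B3 [D]
9: W B1 → L1 hit [D]
10: W B3 → L1 miss wb→B1 [D]
11: R B3 → L1 hit [D]
12: R B0 → L0 hit [-]
13: W B3 → L1 hit [D]

WB = [3, 2, 3, 1]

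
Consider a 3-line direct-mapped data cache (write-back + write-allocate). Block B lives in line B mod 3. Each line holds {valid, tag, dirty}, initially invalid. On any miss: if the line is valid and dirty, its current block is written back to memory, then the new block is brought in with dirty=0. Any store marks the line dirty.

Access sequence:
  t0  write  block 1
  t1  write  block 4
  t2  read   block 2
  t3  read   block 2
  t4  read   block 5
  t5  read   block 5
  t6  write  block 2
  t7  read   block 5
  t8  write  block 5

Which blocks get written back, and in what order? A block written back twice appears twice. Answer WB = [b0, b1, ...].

WB = [1, 2]

0: W B1 → L1 miss [D]
1: W B4 → L1 miss wb→B1 [D]
2: R B2 → L2 miss [-]
3: R B2 → L2 hit [-]
4: R B5 → L2 miss [-]
5: R B5 → L2 hit [-]
6: W B2 → L2 miss [D]
7: R B5 → L2 miss wb→B2 [-]
8: W B5 → L2 hit [D]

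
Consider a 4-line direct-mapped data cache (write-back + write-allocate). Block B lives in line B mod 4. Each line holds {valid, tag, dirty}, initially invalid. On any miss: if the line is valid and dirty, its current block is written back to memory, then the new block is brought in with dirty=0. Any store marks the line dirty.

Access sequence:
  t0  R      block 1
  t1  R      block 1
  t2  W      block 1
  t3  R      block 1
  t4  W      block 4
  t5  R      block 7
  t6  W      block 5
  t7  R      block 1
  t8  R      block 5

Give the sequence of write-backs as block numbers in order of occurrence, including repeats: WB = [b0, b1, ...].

0: R B1 -> L1 miss  d=-]
1: R B1 -> L1 hit  d=-]
2: W B1 -> L1 hit  d=D]
3: R B1 -> L1 hit  d=D]
4: W B4 -> L0 miss  d=D]
5: R B7 -> L3 miss  d=-]
6: W B5 -> L1 miss wb->B1  d=D]
7: R B1 -> L1 miss wb->B5  d=-]
8: R B5 -> L1 miss  d=-]

WB = [1, 5]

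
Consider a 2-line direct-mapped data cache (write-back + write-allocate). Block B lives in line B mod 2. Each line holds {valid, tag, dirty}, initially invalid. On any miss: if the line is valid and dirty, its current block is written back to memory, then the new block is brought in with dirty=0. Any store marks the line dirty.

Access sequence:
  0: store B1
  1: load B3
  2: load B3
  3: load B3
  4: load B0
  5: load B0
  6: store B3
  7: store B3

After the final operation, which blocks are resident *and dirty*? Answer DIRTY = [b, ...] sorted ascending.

DIRTY = [3]

0: W B1 -> L1 miss  d=D]
1: R B3 -> L1 miss wb->B1  d=-]
2: R B3 -> L1 hit  d=-]
3: R B3 -> L1 hit  d=-]
4: R B0 -> L0 miss  d=-]
5: R B0 -> L0 hit  d=-]
6: W B3 -> L1 hit  d=D]
7: W B3 -> L1 hit  d=D]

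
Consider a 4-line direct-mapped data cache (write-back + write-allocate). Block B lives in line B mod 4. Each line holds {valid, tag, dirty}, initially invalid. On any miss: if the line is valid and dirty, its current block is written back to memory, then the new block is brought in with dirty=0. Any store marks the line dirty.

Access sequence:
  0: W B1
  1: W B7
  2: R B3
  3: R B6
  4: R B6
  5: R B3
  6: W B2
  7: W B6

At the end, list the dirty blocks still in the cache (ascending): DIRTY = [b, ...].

DIRTY = [1, 6]

  0 | W B1 → L1 miss [D]
  1 | W B7 → L3 miss [D]
  2 | R B3 → L3 miss wb→B7 [-]
  3 | R B6 → L2 miss [-]
  4 | R B6 → L2 hit [-]
  5 | R B3 → L3 hit [-]
  6 | W B2 → L2 miss [D]
  7 | W B6 → L2 miss wb→B2 [D]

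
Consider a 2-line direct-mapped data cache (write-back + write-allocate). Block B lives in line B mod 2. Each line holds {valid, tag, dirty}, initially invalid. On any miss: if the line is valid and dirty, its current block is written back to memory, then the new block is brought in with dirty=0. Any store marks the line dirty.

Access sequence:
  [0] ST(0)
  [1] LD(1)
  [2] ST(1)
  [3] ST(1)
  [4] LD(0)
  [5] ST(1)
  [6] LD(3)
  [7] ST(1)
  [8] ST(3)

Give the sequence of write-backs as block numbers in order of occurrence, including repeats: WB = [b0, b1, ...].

WB = [1, 1]

  0 | W B0 → L0 miss [D]
  1 | R B1 → L1 miss [-]
  2 | W B1 → L1 hit [D]
  3 | W B1 → L1 hit [D]
  4 | R B0 → L0 hit [D]
  5 | W B1 → L1 hit [D]
  6 | R B3 → L1 miss wb→B1 [-]
  7 | W B1 → L1 miss [D]
  8 | W B3 → L1 miss wb→B1 [D]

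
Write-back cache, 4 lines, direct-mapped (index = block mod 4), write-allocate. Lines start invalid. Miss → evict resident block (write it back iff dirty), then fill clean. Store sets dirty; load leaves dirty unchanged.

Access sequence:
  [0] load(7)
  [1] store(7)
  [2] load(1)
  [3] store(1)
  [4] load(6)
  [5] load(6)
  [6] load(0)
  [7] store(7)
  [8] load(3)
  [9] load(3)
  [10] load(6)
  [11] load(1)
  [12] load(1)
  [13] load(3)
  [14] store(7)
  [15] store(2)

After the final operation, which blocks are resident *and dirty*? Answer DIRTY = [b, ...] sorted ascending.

  0 | R B7 → L3 miss [-]
  1 | W B7 → L3 hit [D]
  2 | R B1 → L1 miss [-]
  3 | W B1 → L1 hit [D]
  4 | R B6 → L2 miss [-]
  5 | R B6 → L2 hit [-]
  6 | R B0 → L0 miss [-]
  7 | W B7 → L3 hit [D]
  8 | R B3 → L3 miss wb→B7 [-]
  9 | R B3 → L3 hit [-]
  10 | R B6 → L2 hit [-]
  11 | R B1 → L1 hit [D]
  12 | R B1 → L1 hit [D]
  13 | R B3 → L3 hit [-]
  14 | W B7 → L3 miss [D]
  15 | W B2 → L2 miss [D]

DIRTY = [1, 2, 7]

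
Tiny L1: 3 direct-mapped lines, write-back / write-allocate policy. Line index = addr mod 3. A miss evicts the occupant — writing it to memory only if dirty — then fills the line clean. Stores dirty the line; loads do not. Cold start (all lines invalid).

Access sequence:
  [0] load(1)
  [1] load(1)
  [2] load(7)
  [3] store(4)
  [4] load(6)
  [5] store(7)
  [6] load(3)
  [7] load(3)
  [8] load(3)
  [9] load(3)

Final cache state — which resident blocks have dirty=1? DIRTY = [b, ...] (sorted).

0: R B1 → L1 miss [-]
1: R B1 → L1 hit [-]
2: R B7 → L1 miss [-]
3: W B4 → L1 miss [D]
4: R B6 → L0 miss [-]
5: W B7 → L1 miss wb→B4 [D]
6: R B3 → L0 miss [-]
7: R B3 → L0 hit [-]
8: R B3 → L0 hit [-]
9: R B3 → L0 hit [-]

DIRTY = [7]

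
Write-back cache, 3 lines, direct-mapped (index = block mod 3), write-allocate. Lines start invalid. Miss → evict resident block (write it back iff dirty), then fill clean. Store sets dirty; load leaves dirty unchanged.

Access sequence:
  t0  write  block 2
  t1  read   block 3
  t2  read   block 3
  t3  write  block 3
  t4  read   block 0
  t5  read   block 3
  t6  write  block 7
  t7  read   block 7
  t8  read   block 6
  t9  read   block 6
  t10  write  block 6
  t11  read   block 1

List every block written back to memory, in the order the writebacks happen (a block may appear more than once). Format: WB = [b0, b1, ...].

WB = [3, 7]

0: W B2 -> L2 miss  d=D]
1: R B3 -> L0 miss  d=-]
2: R B3 -> L0 hit  d=-]
3: W B3 -> L0 hit  d=D]
4: R B0 -> L0 miss wb->B3  d=-]
5: R B3 -> L0 miss  d=-]
6: W B7 -> L1 miss  d=D]
7: R B7 -> L1 hit  d=D]
8: R B6 -> L0 miss  d=-]
9: R B6 -> L0 hit  d=-]
10: W B6 -> L0 hit  d=D]
11: R B1 -> L1 miss wb->B7  d=-]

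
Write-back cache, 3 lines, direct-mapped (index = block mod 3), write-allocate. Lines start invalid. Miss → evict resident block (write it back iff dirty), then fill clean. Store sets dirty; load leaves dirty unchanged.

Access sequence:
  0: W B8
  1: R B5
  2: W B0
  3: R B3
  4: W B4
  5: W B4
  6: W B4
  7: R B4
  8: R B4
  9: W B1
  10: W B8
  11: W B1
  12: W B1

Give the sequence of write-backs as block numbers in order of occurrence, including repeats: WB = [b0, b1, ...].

  0 | W B8 → L2 miss [D]
  1 | R B5 → L2 miss wb→B8 [-]
  2 | W B0 → L0 miss [D]
  3 | R B3 → L0 miss wb→B0 [-]
  4 | W B4 → L1 miss [D]
  5 | W B4 → L1 hit [D]
  6 | W B4 → L1 hit [D]
  7 | R B4 → L1 hit [D]
  8 | R B4 → L1 hit [D]
  9 | W B1 → L1 miss wb→B4 [D]
  10 | W B8 → L2 miss [D]
  11 | W B1 → L1 hit [D]
  12 | W B1 → L1 hit [D]

WB = [8, 0, 4]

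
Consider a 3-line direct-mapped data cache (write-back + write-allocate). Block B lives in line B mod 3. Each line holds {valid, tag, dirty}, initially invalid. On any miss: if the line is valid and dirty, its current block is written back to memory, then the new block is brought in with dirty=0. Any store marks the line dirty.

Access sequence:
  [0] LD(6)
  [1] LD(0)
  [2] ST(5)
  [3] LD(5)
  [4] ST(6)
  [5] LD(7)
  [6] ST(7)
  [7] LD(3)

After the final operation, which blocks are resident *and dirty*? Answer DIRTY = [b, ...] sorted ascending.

DIRTY = [5, 7]

  0 | R B6 → L0 miss [-]
  1 | R B0 → L0 miss [-]
  2 | W B5 → L2 miss [D]
  3 | R B5 → L2 hit [D]
  4 | W B6 → L0 miss [D]
  5 | R B7 → L1 miss [-]
  6 | W B7 → L1 hit [D]
  7 | R B3 → L0 miss wb→B6 [-]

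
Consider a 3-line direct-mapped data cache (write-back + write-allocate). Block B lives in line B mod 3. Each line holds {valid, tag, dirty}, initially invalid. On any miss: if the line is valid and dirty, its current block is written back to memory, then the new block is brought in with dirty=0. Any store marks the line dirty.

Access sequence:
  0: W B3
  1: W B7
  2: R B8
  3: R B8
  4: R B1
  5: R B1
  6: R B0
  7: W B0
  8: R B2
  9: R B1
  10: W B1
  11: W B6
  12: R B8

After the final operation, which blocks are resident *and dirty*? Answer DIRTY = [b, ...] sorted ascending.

0: W B3 -> L0 miss  d=D]
1: W B7 -> L1 miss  d=D]
2: R B8 -> L2 miss  d=-]
3: R B8 -> L2 hit  d=-]
4: R B1 -> L1 miss wb->B7  d=-]
5: R B1 -> L1 hit  d=-]
6: R B0 -> L0 miss wb->B3  d=-]
7: W B0 -> L0 hit  d=D]
8: R B2 -> L2 miss  d=-]
9: R B1 -> L1 hit  d=-]
10: W B1 -> L1 hit  d=D]
11: W B6 -> L0 miss wb->B0  d=D]
12: R B8 -> L2 miss  d=-]

DIRTY = [1, 6]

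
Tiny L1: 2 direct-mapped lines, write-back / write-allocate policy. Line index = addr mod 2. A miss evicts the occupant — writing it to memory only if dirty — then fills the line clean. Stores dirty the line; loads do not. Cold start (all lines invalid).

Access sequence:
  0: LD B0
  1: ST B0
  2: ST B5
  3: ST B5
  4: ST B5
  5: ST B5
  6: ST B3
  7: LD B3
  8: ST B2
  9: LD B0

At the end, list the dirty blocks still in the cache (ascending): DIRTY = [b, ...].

DIRTY = [3]

  0 | R B0 → L0 miss [-]
  1 | W B0 → L0 hit [D]
  2 | W B5 → L1 miss [D]
  3 | W B5 → L1 hit [D]
  4 | W B5 → L1 hit [D]
  5 | W B5 → L1 hit [D]
  6 | W B3 → L1 miss wb→B5 [D]
  7 | R B3 → L1 hit [D]
  8 | W B2 → L0 miss wb→B0 [D]
  9 | R B0 → L0 miss wb→B2 [-]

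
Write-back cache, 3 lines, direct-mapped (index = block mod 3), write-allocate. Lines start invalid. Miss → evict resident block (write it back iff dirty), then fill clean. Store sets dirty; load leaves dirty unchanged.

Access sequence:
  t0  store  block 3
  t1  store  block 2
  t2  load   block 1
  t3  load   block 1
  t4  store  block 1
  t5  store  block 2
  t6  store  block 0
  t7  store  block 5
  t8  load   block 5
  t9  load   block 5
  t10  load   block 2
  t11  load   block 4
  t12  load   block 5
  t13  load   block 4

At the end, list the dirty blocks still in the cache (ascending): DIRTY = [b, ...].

0: W B3 → L0 miss [D]
1: W B2 → L2 miss [D]
2: R B1 → L1 miss [-]
3: R B1 → L1 hit [-]
4: W B1 → L1 hit [D]
5: W B2 → L2 hit [D]
6: W B0 → L0 miss wb→B3 [D]
7: W B5 → L2 miss wb→B2 [D]
8: R B5 → L2 hit [D]
9: R B5 → L2 hit [D]
10: R B2 → L2 miss wb→B5 [-]
11: R B4 → L1 miss wb→B1 [-]
12: R B5 → L2 miss [-]
13: R B4 → L1 hit [-]

DIRTY = [0]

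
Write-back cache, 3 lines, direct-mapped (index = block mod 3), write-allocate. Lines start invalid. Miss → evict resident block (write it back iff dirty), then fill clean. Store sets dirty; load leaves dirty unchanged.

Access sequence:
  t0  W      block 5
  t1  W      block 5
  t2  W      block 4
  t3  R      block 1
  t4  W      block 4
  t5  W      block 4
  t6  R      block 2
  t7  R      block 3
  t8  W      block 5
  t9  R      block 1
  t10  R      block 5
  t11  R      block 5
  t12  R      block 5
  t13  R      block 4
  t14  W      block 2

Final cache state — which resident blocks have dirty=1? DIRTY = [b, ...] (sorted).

0: W B5 -> L2 miss  d=D]
1: W B5 -> L2 hit  d=D]
2: W B4 -> L1 miss  d=D]
3: R B1 -> L1 miss wb->B4  d=-]
4: W B4 -> L1 miss  d=D]
5: W B4 -> L1 hit  d=D]
6: R B2 -> L2 miss wb->B5  d=-]
7: R B3 -> L0 miss  d=-]
8: W B5 -> L2 miss  d=D]
9: R B1 -> L1 miss wb->B4  d=-]
10: R B5 -> L2 hit  d=D]
11: R B5 -> L2 hit  d=D]
12: R B5 -> L2 hit  d=D]
13: R B4 -> L1 miss  d=-]
14: W B2 -> L2 miss wb->B5  d=D]

DIRTY = [2]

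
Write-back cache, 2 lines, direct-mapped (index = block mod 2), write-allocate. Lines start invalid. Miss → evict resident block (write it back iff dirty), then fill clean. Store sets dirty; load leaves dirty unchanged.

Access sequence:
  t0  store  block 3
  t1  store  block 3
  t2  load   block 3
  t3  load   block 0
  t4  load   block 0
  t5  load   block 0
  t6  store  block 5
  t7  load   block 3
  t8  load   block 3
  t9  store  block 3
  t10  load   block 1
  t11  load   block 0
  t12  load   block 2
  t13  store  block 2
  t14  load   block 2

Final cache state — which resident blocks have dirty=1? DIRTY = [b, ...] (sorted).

  0 | W B3 → L1 miss [D]
  1 | W B3 → L1 hit [D]
  2 | R B3 → L1 hit [D]
  3 | R B0 → L0 miss [-]
  4 | R B0 → L0 hit [-]
  5 | R B0 → L0 hit [-]
  6 | W B5 → L1 miss wb→B3 [D]
  7 | R B3 → L1 miss wb→B5 [-]
  8 | R B3 → L1 hit [-]
  9 | W B3 → L1 hit [D]
  10 | R B1 → L1 miss wb→B3 [-]
  11 | R B0 → L0 hit [-]
  12 | R B2 → L0 miss [-]
  13 | W B2 → L0 hit [D]
  14 | R B2 → L0 hit [D]

DIRTY = [2]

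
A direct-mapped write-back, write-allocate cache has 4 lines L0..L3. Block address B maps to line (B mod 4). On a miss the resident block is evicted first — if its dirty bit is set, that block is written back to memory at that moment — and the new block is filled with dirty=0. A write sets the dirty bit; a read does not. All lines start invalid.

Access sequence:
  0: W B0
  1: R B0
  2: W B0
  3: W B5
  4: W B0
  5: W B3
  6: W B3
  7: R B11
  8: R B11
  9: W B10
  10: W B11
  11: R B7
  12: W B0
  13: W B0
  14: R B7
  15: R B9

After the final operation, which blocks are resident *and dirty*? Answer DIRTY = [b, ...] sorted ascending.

0: W B0 -> L0 miss  d=D]
1: R B0 -> L0 hit  d=D]
2: W B0 -> L0 hit  d=D]
3: W B5 -> L1 miss  d=D]
4: W B0 -> L0 hit  d=D]
5: W B3 -> L3 miss  d=D]
6: W B3 -> L3 hit  d=D]
7: R B11 -> L3 miss wb->B3  d=-]
8: R B11 -> L3 hit  d=-]
9: W B10 -> L2 miss  d=D]
10: W B11 -> L3 hit  d=D]
11: R B7 -> L3 miss wb->B11  d=-]
12: W B0 -> L0 hit  d=D]
13: W B0 -> L0 hit  d=D]
14: R B7 -> L3 hit  d=-]
15: R B9 -> L1 miss wb->B5  d=-]

DIRTY = [0, 10]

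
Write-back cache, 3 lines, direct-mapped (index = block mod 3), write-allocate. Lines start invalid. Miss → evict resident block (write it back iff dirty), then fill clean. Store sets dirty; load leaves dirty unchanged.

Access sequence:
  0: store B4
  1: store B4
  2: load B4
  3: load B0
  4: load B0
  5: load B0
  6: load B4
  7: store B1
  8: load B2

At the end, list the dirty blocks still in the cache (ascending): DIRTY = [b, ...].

0: W B4 → L1 miss [D]
1: W B4 → L1 hit [D]
2: R B4 → L1 hit [D]
3: R B0 → L0 miss [-]
4: R B0 → L0 hit [-]
5: R B0 → L0 hit [-]
6: R B4 → L1 hit [D]
7: W B1 → L1 miss wb→B4 [D]
8: R B2 → L2 miss [-]

DIRTY = [1]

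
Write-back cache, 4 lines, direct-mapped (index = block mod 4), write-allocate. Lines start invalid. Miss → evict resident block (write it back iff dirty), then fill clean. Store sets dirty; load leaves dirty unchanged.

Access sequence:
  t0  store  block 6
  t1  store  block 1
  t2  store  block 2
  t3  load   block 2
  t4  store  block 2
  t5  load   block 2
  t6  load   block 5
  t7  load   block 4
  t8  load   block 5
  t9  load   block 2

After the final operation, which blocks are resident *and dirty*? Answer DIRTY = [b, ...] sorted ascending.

0: W B6 → L2 miss [D]
1: W B1 → L1 miss [D]
2: W B2 → L2 miss wb→B6 [D]
3: R B2 → L2 hit [D]
4: W B2 → L2 hit [D]
5: R B2 → L2 hit [D]
6: R B5 → L1 miss wb→B1 [-]
7: R B4 → L0 miss [-]
8: R B5 → L1 hit [-]
9: R B2 → L2 hit [D]

DIRTY = [2]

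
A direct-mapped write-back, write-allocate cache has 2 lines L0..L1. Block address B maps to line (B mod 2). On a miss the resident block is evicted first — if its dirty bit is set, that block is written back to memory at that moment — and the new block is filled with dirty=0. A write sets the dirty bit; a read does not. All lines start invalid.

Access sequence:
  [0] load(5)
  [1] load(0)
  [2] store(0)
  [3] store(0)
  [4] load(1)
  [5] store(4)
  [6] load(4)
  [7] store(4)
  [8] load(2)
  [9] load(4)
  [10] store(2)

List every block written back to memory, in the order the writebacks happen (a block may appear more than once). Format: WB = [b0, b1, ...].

WB = [0, 4]

0: R B5 -> L1 miss  d=-]
1: R B0 -> L0 miss  d=-]
2: W B0 -> L0 hit  d=D]
3: W B0 -> L0 hit  d=D]
4: R B1 -> L1 miss  d=-]
5: W B4 -> L0 miss wb->B0  d=D]
6: R B4 -> L0 hit  d=D]
7: W B4 -> L0 hit  d=D]
8: R B2 -> L0 miss wb->B4  d=-]
9: R B4 -> L0 miss  d=-]
10: W B2 -> L0 miss  d=D]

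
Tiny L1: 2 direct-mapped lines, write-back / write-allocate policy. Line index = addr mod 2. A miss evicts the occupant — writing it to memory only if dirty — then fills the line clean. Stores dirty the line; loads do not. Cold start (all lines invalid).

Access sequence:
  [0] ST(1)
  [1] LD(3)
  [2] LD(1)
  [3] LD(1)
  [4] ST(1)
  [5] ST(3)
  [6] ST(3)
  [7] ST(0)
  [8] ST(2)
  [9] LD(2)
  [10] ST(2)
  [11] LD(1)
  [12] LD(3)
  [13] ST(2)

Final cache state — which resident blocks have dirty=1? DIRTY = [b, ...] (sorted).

0: W B1 → L1 miss [D]
1: R B3 → L1 miss wb→B1 [-]
2: R B1 → L1 miss [-]
3: R B1 → L1 hit [-]
4: W B1 → L1 hit [D]
5: W B3 → L1 miss wb→B1 [D]
6: W B3 → L1 hit [D]
7: W B0 → L0 miss [D]
8: W B2 → L0 miss wb→B0 [D]
9: R B2 → L0 hit [D]
10: W B2 → L0 hit [D]
11: R B1 → L1 miss wb→B3 [-]
12: R B3 → L1 miss [-]
13: W B2 → L0 hit [D]

DIRTY = [2]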